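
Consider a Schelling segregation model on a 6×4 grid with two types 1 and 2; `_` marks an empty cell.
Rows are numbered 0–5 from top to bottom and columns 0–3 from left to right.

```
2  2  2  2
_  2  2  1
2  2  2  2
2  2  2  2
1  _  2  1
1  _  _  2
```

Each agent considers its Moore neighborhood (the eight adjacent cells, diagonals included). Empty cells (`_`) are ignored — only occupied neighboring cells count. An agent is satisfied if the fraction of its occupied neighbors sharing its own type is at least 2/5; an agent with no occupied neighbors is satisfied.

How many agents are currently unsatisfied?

3

Row 0: (0,0)2 2/2 ok · (0,1)2 4/4 ok · (0,2)2 4/5 ok · (0,3)2 2/3 ok
Row 1: (1,1)2 7/7 ok · (1,2)2 7/8 ok · (1,3)1 0/5 unhappy
Row 2: (2,0)2 4/4 ok · (2,1)2 7/7 ok · (2,2)2 7/8 ok · (2,3)2 4/5 ok
Row 3: (3,0)2 3/4 ok · (3,1)2 6/7 ok · (3,2)2 6/7 ok · (3,3)2 4/5 ok
Row 4: (4,0)1 1/3 unhappy · (4,2)2 4/5 ok · (4,3)1 0/4 unhappy
Row 5: (5,0)1 1/1 ok · (5,3)2 1/2 ok
Unsatisfied: (1,3), (4,0), (4,3) — 3 in total.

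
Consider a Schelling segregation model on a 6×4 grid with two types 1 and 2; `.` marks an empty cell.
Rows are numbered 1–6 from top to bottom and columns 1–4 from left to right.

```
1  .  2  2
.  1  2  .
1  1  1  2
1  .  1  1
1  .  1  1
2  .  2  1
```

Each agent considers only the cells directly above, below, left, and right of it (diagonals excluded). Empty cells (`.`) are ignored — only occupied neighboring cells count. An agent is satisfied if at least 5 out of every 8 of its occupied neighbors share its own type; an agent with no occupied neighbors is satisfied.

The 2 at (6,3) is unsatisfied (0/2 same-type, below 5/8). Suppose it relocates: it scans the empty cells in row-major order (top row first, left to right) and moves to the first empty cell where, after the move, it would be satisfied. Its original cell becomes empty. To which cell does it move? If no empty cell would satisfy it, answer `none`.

(2,4)

Vacating (6,3). Empty cells in order:
  (1,2): 1/3 same-type → still unsatisfied.
  (2,1): 0/3 same-type → still unsatisfied.
  (2,4): 3/3 same-type → satisfied — stop here.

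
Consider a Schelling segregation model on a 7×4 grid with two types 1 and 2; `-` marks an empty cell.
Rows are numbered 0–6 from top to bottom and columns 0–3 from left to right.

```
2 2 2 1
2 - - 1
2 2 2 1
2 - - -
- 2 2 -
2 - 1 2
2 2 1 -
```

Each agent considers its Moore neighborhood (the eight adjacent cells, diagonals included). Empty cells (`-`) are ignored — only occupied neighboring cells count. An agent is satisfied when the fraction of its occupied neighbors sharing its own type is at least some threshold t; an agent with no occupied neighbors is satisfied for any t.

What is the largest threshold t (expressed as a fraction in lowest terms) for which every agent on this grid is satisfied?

1/5

Row 0: (0,0)2 2/2 · (0,1)2 3/3 · (0,2)2 1/3 · (0,3)1 1/2
Row 1: (1,0)2 4/4 · (1,3)1 2/4
Row 2: (2,0)2 3/3 · (2,1)2 4/4 · (2,2)2 1/3 · (2,3)1 1/2
Row 3: (3,0)2 3/3
Row 4: (4,1)2 3/4 · (4,2)2 2/3
Row 5: (5,0)2 3/3 · (5,2)1 1/5 · (5,3)2 1/3
Row 6: (6,0)2 2/2 · (6,1)2 2/4 · (6,2)1 1/3
The smallest same-type fraction is 1/5 at (5,2), which reduces to 1/5. Any threshold above that leaves this agent unsatisfied.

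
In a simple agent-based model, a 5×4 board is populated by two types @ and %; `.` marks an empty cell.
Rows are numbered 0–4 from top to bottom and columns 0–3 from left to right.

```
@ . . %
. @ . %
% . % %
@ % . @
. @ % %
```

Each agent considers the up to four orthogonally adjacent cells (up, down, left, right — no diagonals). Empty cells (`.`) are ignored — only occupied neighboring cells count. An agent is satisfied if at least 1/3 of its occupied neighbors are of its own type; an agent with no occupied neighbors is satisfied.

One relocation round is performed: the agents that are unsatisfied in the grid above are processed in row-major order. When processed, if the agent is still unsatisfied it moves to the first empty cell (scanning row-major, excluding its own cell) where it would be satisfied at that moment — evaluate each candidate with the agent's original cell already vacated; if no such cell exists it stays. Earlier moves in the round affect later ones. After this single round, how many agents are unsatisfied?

0

Initially unsatisfied (in order): (2,0), (3,0), (3,1), (3,3), (4,1).
  (2,0) → (0,2).
  (3,0) → (0,1).
  (3,1) → (1,2).
  (3,3) → (1,0).
  (4,1) → (2,0).
Resulting grid:
@ @ % %
@ @ % %
@ . % %
. . . .
. . % %
All satisfied now.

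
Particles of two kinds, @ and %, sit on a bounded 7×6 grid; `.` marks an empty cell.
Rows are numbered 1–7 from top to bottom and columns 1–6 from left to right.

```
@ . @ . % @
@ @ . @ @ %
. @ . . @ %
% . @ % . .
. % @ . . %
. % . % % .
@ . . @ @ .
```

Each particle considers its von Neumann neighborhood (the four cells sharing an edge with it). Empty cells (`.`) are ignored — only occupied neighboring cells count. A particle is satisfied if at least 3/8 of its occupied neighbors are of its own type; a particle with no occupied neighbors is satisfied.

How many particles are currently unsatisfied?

Row 1: (1,1)@ 1/1 ok · (1,3)@ 0/0 ok · (1,5)% 0/2 unhappy · (1,6)@ 0/2 unhappy
Row 2: (2,1)@ 2/2 ok · (2,2)@ 2/2 ok · (2,4)@ 1/1 ok · (2,5)@ 2/4 ok · (2,6)% 1/3 unhappy
Row 3: (3,2)@ 1/1 ok · (3,5)@ 1/2 ok · (3,6)% 1/2 ok
Row 4: (4,1)% 0/0 ok · (4,3)@ 1/2 ok · (4,4)% 0/1 unhappy
Row 5: (5,2)% 1/2 ok · (5,3)@ 1/2 ok · (5,6)% 0/0 ok
Row 6: (6,2)% 1/1 ok · (6,4)% 1/2 ok · (6,5)% 1/2 ok
Row 7: (7,1)@ 0/0 ok · (7,4)@ 1/2 ok · (7,5)@ 1/2 ok
Unsatisfied: (1,5), (1,6), (2,6), (4,4) — 4 in total.

4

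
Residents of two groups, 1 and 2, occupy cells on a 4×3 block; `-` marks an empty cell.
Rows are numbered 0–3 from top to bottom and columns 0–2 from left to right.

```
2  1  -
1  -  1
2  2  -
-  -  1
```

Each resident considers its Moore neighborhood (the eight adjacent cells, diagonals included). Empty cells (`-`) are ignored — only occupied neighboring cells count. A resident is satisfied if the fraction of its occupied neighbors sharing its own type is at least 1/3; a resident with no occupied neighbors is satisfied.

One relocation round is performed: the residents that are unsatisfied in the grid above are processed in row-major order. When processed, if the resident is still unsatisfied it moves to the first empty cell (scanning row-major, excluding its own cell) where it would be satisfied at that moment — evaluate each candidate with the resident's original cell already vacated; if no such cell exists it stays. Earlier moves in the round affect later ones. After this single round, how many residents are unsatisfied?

Initially unsatisfied (in order): (0,0), (1,0), (2,1), (3,2).
  (0,0) → (1,1).
  (1,0) → (0,0).
  (2,1): now satisfied by earlier moves; stays.
  (3,2) → (0,2).
Resulting grid:
1 1 1
- 2 1
2 2 -
- - -
All satisfied now.

0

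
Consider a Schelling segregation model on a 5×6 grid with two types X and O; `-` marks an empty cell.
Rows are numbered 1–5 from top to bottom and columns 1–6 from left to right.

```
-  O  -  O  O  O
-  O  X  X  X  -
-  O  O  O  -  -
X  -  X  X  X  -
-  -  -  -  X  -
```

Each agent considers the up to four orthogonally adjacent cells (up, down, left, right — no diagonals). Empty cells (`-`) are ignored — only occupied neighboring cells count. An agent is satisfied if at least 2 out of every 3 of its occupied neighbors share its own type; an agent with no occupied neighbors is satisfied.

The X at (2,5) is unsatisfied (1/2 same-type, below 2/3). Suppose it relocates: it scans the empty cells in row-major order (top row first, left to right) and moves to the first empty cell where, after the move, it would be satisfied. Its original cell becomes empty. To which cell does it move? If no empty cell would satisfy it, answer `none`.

Vacating (2,5). Empty cells in order:
  (1,1): 0/1 same-type → still unsatisfied.
  (1,3): 1/3 same-type → still unsatisfied.
  (2,1): 0/1 same-type → still unsatisfied.
  (2,6): 0/1 same-type → still unsatisfied.
  (3,1): 1/2 same-type → still unsatisfied.
  (3,5): 1/2 same-type → still unsatisfied.
  (3,6): 0/0 same-type → satisfied — stop here.

(3,6)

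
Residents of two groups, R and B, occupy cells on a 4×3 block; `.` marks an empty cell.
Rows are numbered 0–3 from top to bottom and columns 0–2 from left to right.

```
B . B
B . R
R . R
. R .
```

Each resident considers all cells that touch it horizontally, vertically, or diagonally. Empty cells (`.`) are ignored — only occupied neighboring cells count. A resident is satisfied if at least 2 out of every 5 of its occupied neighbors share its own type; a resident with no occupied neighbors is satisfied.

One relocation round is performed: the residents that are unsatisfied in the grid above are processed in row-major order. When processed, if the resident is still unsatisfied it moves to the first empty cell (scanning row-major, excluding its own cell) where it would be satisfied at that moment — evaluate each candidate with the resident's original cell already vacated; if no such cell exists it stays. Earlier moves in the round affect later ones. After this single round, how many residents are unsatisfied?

0

Initially unsatisfied (in order): (0,2).
  (0,2) → (0,1).
Resulting grid:
B B .
B . R
R . R
. R .
All satisfied now.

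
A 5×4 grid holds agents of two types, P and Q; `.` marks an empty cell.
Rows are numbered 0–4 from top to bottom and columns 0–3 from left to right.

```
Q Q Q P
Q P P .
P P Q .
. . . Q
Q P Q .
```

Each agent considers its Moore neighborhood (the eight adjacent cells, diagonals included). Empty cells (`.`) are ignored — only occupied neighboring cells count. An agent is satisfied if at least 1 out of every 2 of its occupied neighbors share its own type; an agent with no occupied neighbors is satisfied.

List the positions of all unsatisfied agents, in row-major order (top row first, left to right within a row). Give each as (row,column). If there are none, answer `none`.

Row 0: (0,0)Q 2/3 ✓ · (0,1)Q 3/5 ✓ · (0,2)Q 1/4 ✗ · (0,3)P 1/2 ✓
Row 1: (1,0)Q 2/5 ✗ · (1,1)P 3/8 ✗ · (1,2)P 3/6 ✓
Row 2: (2,0)P 2/3 ✓ · (2,1)P 3/5 ✓ · (2,2)Q 1/4 ✗
Row 3: (3,3)Q 2/2 ✓
Row 4: (4,0)Q 0/1 ✗ · (4,1)P 0/2 ✗ · (4,2)Q 1/2 ✓

(0,2), (1,0), (1,1), (2,2), (4,0), (4,1)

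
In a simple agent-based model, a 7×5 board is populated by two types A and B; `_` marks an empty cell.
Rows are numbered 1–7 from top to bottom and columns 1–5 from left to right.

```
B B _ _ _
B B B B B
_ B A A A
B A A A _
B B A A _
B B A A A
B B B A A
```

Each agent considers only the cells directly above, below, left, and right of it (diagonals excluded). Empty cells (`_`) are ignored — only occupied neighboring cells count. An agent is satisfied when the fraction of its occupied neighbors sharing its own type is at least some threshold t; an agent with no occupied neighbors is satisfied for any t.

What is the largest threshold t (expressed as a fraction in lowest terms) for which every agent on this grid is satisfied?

(1,1)B 2/2
(1,2)B 2/2
(2,1)B 2/2
(2,2)B 4/4
(2,3)B 2/3
(2,4)B 2/3
(2,5)B 1/2
(3,2)B 1/3
(3,3)A 2/4
(3,4)A 3/4
(3,5)A 1/2
(4,1)B 1/2
(4,2)A 1/4
(4,3)A 4/4
(4,4)A 3/3
(5,1)B 3/3
(5,2)B 2/4
(5,3)A 3/4
(5,4)A 3/3
(6,1)B 3/3
(6,2)B 3/4
(6,3)A 2/4
(6,4)A 4/4
(6,5)A 2/2
(7,1)B 2/2
(7,2)B 3/3
(7,3)B 1/3
(7,4)A 2/3
(7,5)A 2/2
The smallest same-type fraction is 1/4 at (4,2), which reduces to 1/4. Any threshold above that leaves this agent unsatisfied.

1/4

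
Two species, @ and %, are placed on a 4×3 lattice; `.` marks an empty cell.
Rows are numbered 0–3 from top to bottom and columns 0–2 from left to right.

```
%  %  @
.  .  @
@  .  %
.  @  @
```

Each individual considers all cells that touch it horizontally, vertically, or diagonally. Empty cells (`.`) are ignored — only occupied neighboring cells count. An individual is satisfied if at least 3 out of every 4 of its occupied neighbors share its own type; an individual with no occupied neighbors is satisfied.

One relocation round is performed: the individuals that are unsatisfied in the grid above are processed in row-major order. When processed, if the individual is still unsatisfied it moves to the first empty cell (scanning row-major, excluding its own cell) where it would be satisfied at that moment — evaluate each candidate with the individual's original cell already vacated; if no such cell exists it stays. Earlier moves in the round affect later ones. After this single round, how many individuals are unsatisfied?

Initially unsatisfied (in order): (0,1), (0,2), (1,2), (2,2), (3,1), (3,2).
  (0,1): no empty cell satisfies it; stays.
  (0,2) → (2,1).
  (1,2) → (3,0).
  (2,2) → (0,2).
  (3,1): now satisfied by earlier moves; stays.
  (3,2): now satisfied by earlier moves; stays.
Resulting grid:
% % %
. . .
@ @ .
@ @ @
All satisfied now.

0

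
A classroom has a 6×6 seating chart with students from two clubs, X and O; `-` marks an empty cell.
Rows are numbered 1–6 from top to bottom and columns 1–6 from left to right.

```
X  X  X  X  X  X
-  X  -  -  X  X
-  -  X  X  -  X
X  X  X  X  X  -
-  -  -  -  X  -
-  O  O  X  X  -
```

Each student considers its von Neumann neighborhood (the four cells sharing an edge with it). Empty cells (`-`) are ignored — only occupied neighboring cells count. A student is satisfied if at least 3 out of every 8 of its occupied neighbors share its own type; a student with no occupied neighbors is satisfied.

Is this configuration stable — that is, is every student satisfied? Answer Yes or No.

(1,1)X 1/1 ✓
(1,2)X 3/3 ✓
(1,3)X 2/2 ✓
(1,4)X 2/2 ✓
(1,5)X 3/3 ✓
(1,6)X 2/2 ✓
(2,2)X 1/1 ✓
(2,5)X 2/2 ✓
(2,6)X 3/3 ✓
(3,3)X 2/2 ✓
(3,4)X 2/2 ✓
(3,6)X 1/1 ✓
(4,1)X 1/1 ✓
(4,2)X 2/2 ✓
(4,3)X 3/3 ✓
(4,4)X 3/3 ✓
(4,5)X 2/2 ✓
(5,5)X 2/2 ✓
(6,2)O 1/1 ✓
(6,3)O 1/2 ✓
(6,4)X 1/2 ✓
(6,5)X 2/2 ✓
All meet the threshold, so the configuration is stable.

Yes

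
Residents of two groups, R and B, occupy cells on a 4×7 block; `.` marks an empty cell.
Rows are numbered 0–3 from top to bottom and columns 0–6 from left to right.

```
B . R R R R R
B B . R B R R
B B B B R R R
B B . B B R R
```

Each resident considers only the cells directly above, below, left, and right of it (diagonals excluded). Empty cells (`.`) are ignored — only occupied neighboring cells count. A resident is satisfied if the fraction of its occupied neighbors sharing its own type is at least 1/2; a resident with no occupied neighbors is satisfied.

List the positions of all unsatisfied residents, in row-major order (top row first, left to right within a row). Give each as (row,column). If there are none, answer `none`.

(0,0)B 1/1 satisfied
(0,2)R 1/1 satisfied
(0,3)R 3/3 satisfied
(0,4)R 2/3 satisfied
(0,5)R 3/3 satisfied
(0,6)R 2/2 satisfied
(1,0)B 3/3 satisfied
(1,1)B 2/2 satisfied
(1,3)R 1/3 not
(1,4)B 0/4 not
(1,5)R 3/4 satisfied
(1,6)R 3/3 satisfied
(2,0)B 3/3 satisfied
(2,1)B 4/4 satisfied
(2,2)B 2/2 satisfied
(2,3)B 2/4 satisfied
(2,4)R 1/4 not
(2,5)R 4/4 satisfied
(2,6)R 3/3 satisfied
(3,0)B 2/2 satisfied
(3,1)B 2/2 satisfied
(3,3)B 2/2 satisfied
(3,4)B 1/3 not
(3,5)R 2/3 satisfied
(3,6)R 2/2 satisfied

(1,3), (1,4), (2,4), (3,4)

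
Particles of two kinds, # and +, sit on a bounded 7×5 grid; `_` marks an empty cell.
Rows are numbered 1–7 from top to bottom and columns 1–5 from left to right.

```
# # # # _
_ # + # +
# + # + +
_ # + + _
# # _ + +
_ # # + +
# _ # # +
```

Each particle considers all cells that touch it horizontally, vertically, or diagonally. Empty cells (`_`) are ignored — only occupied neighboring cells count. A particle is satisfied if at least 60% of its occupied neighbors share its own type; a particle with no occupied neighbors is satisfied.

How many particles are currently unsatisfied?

Row 1: (1,1)# 2/2 ✓ · (1,2)# 3/4 ✓ · (1,3)# 4/5 ✓ · (1,4)# 2/4 ✗
Row 2: (2,2)# 5/7 ✓ · (2,3)+ 2/8 ✗ · (2,4)# 3/7 ✗ · (2,5)+ 2/4 ✗
Row 3: (3,1)# 2/3 ✓ · (3,2)+ 2/6 ✗ · (3,3)# 3/8 ✗ · (3,4)+ 5/7 ✓ · (3,5)+ 3/4 ✓
Row 4: (4,2)# 4/6 ✓ · (4,3)+ 4/7 ✗ · (4,4)+ 5/6 ✓
Row 5: (5,1)# 3/3 ✓ · (5,2)# 4/5 ✓ · (5,4)+ 5/6 ✓ · (5,5)+ 4/4 ✓
Row 6: (6,2)# 5/5 ✓ · (6,3)# 4/6 ✓ · (6,4)+ 4/7 ✗ · (6,5)+ 4/5 ✓
Row 7: (7,1)# 1/1 ✓ · (7,3)# 3/4 ✓ · (7,4)# 2/5 ✗ · (7,5)+ 2/3 ✓
Unsatisfied: (1,4), (2,3), (2,4), (2,5), (3,2), (3,3), (4,3), (6,4), (7,4) — 9 in total.

9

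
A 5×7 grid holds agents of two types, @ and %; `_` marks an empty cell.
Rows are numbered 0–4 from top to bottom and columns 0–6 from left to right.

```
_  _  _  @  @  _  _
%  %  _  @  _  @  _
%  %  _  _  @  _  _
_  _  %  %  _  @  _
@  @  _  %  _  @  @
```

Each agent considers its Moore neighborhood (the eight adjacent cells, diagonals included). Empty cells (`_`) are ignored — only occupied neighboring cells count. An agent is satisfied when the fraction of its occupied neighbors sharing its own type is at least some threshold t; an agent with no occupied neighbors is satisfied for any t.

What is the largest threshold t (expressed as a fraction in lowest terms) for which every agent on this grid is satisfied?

Row 0: (0,3)@ 2/2 · (0,4)@ 3/3
Row 1: (1,0)% 3/3 · (1,1)% 3/3 · (1,3)@ 3/3 · (1,5)@ 2/2
Row 2: (2,0)% 3/3 · (2,1)% 4/4 · (2,4)@ 3/4
Row 3: (3,2)% 3/4 · (3,3)% 2/3 · (3,5)@ 3/3
Row 4: (4,0)@ 1/1 · (4,1)@ 1/2 · (4,3)% 2/2 · (4,5)@ 2/2 · (4,6)@ 2/2
The smallest same-type fraction is 1/2 at (4,1), which reduces to 1/2. Any threshold above that leaves this agent unsatisfied.

1/2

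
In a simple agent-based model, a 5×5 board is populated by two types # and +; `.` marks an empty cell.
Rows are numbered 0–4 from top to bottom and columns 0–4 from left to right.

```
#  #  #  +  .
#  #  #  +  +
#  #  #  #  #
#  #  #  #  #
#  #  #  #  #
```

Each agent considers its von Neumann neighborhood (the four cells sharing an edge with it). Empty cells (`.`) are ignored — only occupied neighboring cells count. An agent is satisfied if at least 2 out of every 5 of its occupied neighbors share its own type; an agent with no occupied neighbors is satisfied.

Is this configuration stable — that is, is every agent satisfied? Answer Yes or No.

Yes

(0,0)# 2/2 satisfied
(0,1)# 3/3 satisfied
(0,2)# 2/3 satisfied
(0,3)+ 1/2 satisfied
(1,0)# 3/3 satisfied
(1,1)# 4/4 satisfied
(1,2)# 3/4 satisfied
(1,3)+ 2/4 satisfied
(1,4)+ 1/2 satisfied
(2,0)# 3/3 satisfied
(2,1)# 4/4 satisfied
(2,2)# 4/4 satisfied
(2,3)# 3/4 satisfied
(2,4)# 2/3 satisfied
(3,0)# 3/3 satisfied
(3,1)# 4/4 satisfied
(3,2)# 4/4 satisfied
(3,3)# 4/4 satisfied
(3,4)# 3/3 satisfied
(4,0)# 2/2 satisfied
(4,1)# 3/3 satisfied
(4,2)# 3/3 satisfied
(4,3)# 3/3 satisfied
(4,4)# 2/2 satisfied
All meet the threshold, so the configuration is stable.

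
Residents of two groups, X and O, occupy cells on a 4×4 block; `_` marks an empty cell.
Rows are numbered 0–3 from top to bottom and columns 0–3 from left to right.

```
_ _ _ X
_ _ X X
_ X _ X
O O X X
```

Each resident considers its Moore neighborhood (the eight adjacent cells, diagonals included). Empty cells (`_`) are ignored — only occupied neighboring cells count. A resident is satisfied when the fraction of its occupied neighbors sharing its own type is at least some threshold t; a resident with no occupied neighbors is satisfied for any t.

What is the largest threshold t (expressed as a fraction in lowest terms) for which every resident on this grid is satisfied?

(0,3)X 2/2
(1,2)X 4/4
(1,3)X 3/3
(2,1)X 2/4
(2,3)X 4/4
(3,0)O 1/2
(3,1)O 1/3
(3,2)X 3/4
(3,3)X 2/2
The smallest same-type fraction is 1/3 at (3,1), which reduces to 1/3. Any threshold above that leaves this resident unsatisfied.

1/3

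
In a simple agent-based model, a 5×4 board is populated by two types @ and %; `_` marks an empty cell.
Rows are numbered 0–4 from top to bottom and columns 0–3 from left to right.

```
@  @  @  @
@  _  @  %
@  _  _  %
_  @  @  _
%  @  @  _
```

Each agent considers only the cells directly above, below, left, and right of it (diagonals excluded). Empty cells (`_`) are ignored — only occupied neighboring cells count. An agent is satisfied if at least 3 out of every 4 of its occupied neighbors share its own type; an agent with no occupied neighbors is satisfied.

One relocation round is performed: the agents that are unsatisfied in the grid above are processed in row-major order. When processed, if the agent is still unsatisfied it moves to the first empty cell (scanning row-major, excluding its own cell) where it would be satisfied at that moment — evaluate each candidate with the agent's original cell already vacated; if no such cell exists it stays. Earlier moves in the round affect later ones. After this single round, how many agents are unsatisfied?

Initially unsatisfied (in order): (0,3), (1,2), (1,3), (4,0), (4,1).
  (0,3) → (1,1).
  (1,2) → (2,1).
  (1,3): now satisfied by earlier moves; stays.
  (4,0): no empty cell satisfies it; stays.
  (4,1) → (4,3).
Resulting grid:
@ @ @ _
@ @ _ %
@ @ _ %
_ @ @ _
% _ @ @
All satisfied now.

0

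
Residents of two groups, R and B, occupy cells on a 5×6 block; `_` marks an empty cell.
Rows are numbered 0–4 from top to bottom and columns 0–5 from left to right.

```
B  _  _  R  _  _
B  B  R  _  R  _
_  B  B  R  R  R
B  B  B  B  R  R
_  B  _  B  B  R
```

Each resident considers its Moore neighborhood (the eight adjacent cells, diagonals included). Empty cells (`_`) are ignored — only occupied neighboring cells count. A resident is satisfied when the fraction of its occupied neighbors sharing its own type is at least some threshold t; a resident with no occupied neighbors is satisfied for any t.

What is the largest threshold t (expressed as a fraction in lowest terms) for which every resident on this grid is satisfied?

(0,0)B 2/2
(0,3)R 2/2
(1,0)B 3/3
(1,1)B 4/5
(1,2)R 2/5
(1,4)R 4/4
(2,1)B 6/7
(2,2)B 5/7
(2,3)R 4/7
(2,4)R 5/6
(2,5)R 4/4
(3,0)B 3/3
(3,1)B 5/5
(3,2)B 6/7
(3,3)B 4/7
(3,4)R 5/8
(3,5)R 4/5
(4,1)B 3/3
(4,3)B 3/4
(4,4)B 2/5
(4,5)R 2/3
The smallest same-type fraction is 2/5 at (1,2), which reduces to 2/5. Any threshold above that leaves this resident unsatisfied.

2/5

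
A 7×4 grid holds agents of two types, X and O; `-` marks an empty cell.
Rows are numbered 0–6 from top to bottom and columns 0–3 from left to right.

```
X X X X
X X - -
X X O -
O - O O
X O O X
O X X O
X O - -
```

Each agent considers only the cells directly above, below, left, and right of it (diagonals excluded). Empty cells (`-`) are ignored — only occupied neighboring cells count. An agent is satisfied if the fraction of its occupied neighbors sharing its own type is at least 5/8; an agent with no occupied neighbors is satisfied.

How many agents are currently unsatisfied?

13

(0,0)X 2/2 ok
(0,1)X 3/3 ok
(0,2)X 2/2 ok
(0,3)X 1/1 ok
(1,0)X 3/3 ok
(1,1)X 3/3 ok
(2,0)X 2/3 ok
(2,1)X 2/3 ok
(2,2)O 1/2 unhappy
(3,0)O 0/2 unhappy
(3,2)O 3/3 ok
(3,3)O 1/2 unhappy
(4,0)X 0/3 unhappy
(4,1)O 1/3 unhappy
(4,2)O 2/4 unhappy
(4,3)X 0/3 unhappy
(5,0)O 0/3 unhappy
(5,1)X 1/4 unhappy
(5,2)X 1/3 unhappy
(5,3)O 0/2 unhappy
(6,0)X 0/2 unhappy
(6,1)O 0/2 unhappy
Unsatisfied: (2,2), (3,0), (3,3), (4,0), (4,1), (4,2), (4,3), (5,0), (5,1), (5,2), (5,3), (6,0), (6,1) — 13 in total.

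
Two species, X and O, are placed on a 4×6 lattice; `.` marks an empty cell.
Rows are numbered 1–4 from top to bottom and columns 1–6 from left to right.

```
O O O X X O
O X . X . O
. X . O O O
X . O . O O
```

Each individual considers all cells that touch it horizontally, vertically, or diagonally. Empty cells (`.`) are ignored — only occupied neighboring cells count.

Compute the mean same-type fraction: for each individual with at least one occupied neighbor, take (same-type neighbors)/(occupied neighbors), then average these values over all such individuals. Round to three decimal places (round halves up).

0.654

(1,1)O 2/3
(1,2)O 3/4
(1,3)O 1/4
(1,4)X 2/3
(1,5)X 2/4
(1,6)O 1/2
(2,1)O 2/4
(2,2)X 1/5
(2,4)X 2/5
(2,6)O 3/4
(3,2)X 2/4
(3,4)O 3/4
(3,5)O 5/6
(3,6)O 4/4
(4,1)X 1/1
(4,3)O 1/2
(4,5)O 4/4
(4,6)O 3/3
Sum over 18 individuals: 2/3 + 3/4 + 1/4 + 2/3 + 2/4 + 1/2 + 2/4 + 1/5 + 2/5 + 3/4 + 2/4 + 3/4 + 5/6 + 4/4 + 1/1 + 1/2 + 4/4 + 3/3 = 353/30; mean = 353/30 ÷ 18 = 353/540 = 0.653703… → 0.654.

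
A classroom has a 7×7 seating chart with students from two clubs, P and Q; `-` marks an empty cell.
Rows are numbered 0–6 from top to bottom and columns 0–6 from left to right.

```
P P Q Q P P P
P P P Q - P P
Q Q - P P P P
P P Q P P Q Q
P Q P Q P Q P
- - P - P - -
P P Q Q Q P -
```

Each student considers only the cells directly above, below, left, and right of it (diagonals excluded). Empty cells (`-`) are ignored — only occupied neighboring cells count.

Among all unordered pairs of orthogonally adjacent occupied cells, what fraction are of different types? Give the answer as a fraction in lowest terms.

Scan each occupied cell's neighbors to the right and below so each pair is counted once.
From row 0: 3 unlike of 12 pairs (running 3/12).
From row 1: 4 unlike of 9 pairs (running 7/21).
From row 2: 4 unlike of 10 pairs (running 11/31).
From row 3: 7 unlike of 13 pairs (running 18/44).
From row 4: 6 unlike of 8 pairs (running 24/52).
From row 5: 2 unlike of 2 pairs (running 26/54).
From row 6: 2 unlike of 5 pairs (running 28/59).
Total adjacent occupied pairs: 59; unlike-type pairs: 28.
28/59 is already in lowest terms.

28/59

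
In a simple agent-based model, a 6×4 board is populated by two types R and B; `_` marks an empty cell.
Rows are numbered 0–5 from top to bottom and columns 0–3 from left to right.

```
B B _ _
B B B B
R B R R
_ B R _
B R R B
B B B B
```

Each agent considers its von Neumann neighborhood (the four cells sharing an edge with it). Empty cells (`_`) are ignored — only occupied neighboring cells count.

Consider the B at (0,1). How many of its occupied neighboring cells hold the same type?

2

Occupied neighbors of (0,1): (1,1)=B, (0,0)=B.
Same type (B): 2 of 2.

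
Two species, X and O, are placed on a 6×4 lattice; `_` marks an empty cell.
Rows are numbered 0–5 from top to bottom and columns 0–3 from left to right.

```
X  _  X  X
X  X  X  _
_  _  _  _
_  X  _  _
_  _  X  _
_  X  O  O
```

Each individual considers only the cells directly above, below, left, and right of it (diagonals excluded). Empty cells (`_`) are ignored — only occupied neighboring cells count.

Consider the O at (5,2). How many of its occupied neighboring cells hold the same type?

Occupied neighbors of (5,2): (4,2)=X, (5,1)=X, (5,3)=O.
Same type (O): 1 of 3.

1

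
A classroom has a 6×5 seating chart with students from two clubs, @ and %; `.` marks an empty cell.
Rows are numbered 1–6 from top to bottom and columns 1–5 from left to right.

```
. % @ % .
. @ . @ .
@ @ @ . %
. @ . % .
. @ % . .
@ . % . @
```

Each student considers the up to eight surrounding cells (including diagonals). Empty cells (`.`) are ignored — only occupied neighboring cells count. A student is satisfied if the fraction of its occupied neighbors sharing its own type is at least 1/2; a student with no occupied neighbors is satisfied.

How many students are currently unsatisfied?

Row 1: (1,2)% 0/2 not · (1,3)@ 2/4 satisfied · (1,4)% 0/2 not
Row 2: (2,2)@ 4/5 satisfied · (2,4)@ 2/4 satisfied
Row 3: (3,1)@ 3/3 satisfied · (3,2)@ 4/4 satisfied · (3,3)@ 4/5 satisfied · (3,5)% 1/2 satisfied
Row 4: (4,2)@ 4/5 satisfied · (4,4)% 2/3 satisfied
Row 5: (5,2)@ 2/4 satisfied · (5,3)% 2/4 satisfied
Row 6: (6,1)@ 1/1 satisfied · (6,3)% 1/2 satisfied · (6,5)@ 0/0 satisfied
Unsatisfied: (1,2), (1,4) — 2 in total.

2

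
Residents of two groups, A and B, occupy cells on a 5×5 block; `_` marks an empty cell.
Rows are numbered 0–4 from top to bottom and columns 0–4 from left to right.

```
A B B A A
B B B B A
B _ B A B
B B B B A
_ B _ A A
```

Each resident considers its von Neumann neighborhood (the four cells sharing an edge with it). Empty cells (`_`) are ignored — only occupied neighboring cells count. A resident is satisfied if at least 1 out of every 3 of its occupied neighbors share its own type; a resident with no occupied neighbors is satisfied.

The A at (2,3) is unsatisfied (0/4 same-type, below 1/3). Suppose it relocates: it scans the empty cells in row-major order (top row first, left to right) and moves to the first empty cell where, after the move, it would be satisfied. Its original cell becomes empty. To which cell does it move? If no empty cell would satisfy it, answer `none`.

(4,2)

Vacating (2,3). Empty cells in order:
  (2,1): 0/4 same-type → still unsatisfied.
  (4,0): 0/2 same-type → still unsatisfied.
  (4,2): 1/3 same-type → satisfied — stop here.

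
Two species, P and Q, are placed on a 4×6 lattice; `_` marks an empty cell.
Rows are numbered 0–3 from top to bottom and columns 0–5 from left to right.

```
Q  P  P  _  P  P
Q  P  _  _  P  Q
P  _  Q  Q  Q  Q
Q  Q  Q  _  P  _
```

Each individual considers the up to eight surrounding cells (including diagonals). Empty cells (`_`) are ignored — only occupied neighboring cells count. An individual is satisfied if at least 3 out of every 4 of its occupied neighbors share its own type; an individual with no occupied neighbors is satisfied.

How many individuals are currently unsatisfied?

14

Row 0: (0,0)Q 1/3 not · (0,1)P 2/4 not · (0,2)P 2/2 satisfied · (0,4)P 2/3 not · (0,5)P 2/3 not
Row 1: (1,0)Q 1/4 not · (1,1)P 3/6 not · (1,4)P 2/6 not · (1,5)Q 2/5 not
Row 2: (2,0)P 1/4 not · (2,2)Q 3/4 satisfied · (2,3)Q 3/5 not · (2,4)Q 3/5 not · (2,5)Q 2/4 not
Row 3: (3,0)Q 1/2 not · (3,1)Q 3/4 satisfied · (3,2)Q 3/3 satisfied · (3,4)P 0/3 not
Unsatisfied: (0,0), (0,1), (0,4), (0,5), (1,0), (1,1), (1,4), (1,5), (2,0), (2,3), (2,4), (2,5), (3,0), (3,4) — 14 in total.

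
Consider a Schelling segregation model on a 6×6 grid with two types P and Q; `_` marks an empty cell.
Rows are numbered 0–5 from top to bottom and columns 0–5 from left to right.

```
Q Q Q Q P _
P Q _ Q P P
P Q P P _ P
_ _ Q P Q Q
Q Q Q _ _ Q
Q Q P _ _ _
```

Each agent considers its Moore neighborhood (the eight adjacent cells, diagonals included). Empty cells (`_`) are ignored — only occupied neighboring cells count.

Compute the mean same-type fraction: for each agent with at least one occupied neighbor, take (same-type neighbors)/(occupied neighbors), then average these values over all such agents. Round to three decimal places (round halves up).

Row 0: (0,0)Q 2/3 · (0,1)Q 3/4 · (0,2)Q 4/4 · (0,3)Q 2/4 · (0,4)P 2/4
Row 1: (1,0)P 1/5 · (1,1)Q 4/7 · (1,3)Q 2/6 · (1,4)P 4/6 · (1,5)P 3/3
Row 2: (2,0)P 1/3 · (2,1)Q 2/5 · (2,2)P 2/6 · (2,3)P 3/6 · (2,5)P 2/4
Row 3: (3,2)Q 3/6 · (3,3)P 2/5 · (3,4)Q 2/5 · (3,5)Q 2/3
Row 4: (4,0)Q 3/3 · (4,1)Q 5/6 · (4,2)Q 3/5 · (4,5)Q 2/2
Row 5: (5,0)Q 3/3 · (5,1)Q 4/5 · (5,2)P 0/3
Sum over 26 agents: 2/3 + 3/4 + 4/4 + 2/4 + 2/4 + 1/5 + 4/7 + 2/6 + 4/6 + 3/3 + 1/3 + 2/5 + 2/6 + 3/6 + 2/4 + 3/6 + 2/5 + 2/5 + 2/3 + 3/3 + 5/6 + 3/5 + 2/2 + 3/3 + 4/5 + 0/3 = 6491/420; mean = 6491/420 ÷ 26 = 6491/10920 = 0.594413… → 0.594.

0.594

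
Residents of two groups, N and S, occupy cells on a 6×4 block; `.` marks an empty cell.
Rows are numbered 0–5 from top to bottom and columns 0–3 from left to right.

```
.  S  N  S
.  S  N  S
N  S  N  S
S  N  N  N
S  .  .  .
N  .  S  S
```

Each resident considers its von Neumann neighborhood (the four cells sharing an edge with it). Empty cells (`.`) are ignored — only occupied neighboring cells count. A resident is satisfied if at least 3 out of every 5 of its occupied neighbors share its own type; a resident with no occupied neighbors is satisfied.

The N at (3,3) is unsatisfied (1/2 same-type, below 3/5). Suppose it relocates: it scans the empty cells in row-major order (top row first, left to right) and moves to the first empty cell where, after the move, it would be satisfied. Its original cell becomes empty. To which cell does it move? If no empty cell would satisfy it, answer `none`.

Vacating (3,3). Empty cells in order:
  (0,0): 0/1 same-type → still unsatisfied.
  (1,0): 1/2 same-type → still unsatisfied.
  (4,1): 1/2 same-type → still unsatisfied.
  (4,2): 1/2 same-type → still unsatisfied.
  (4,3): 0/1 same-type → still unsatisfied.
  (5,1): 1/2 same-type → still unsatisfied.

none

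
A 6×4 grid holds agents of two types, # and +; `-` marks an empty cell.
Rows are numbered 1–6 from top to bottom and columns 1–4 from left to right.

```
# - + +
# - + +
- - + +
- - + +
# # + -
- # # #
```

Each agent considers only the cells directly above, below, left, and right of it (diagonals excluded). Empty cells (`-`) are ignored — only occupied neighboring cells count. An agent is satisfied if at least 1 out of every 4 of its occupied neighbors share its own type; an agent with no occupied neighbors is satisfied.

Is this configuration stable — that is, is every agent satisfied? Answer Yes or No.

(1,1)# 1/1 ✓
(1,3)+ 2/2 ✓
(1,4)+ 2/2 ✓
(2,1)# 1/1 ✓
(2,3)+ 3/3 ✓
(2,4)+ 3/3 ✓
(3,3)+ 3/3 ✓
(3,4)+ 3/3 ✓
(4,3)+ 3/3 ✓
(4,4)+ 2/2 ✓
(5,1)# 1/1 ✓
(5,2)# 2/3 ✓
(5,3)+ 1/3 ✓
(6,2)# 2/2 ✓
(6,3)# 2/3 ✓
(6,4)# 1/1 ✓
All meet the threshold, so the configuration is stable.

Yes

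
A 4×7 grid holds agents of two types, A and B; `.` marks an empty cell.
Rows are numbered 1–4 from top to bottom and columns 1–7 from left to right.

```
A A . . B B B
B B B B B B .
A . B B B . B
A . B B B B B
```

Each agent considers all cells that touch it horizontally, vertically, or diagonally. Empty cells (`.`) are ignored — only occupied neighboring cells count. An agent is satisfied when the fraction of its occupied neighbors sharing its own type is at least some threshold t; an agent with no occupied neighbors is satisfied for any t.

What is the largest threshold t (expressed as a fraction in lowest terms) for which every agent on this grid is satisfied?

1/4

Row 1: (1,1)A 1/3 · (1,2)A 1/4 · (1,5)B 4/4 · (1,6)B 4/4 · (1,7)B 2/2
Row 2: (2,1)B 1/4 · (2,2)B 3/6 · (2,3)B 4/5 · (2,4)B 6/6 · (2,5)B 6/6 · (2,6)B 6/6
Row 3: (3,1)A 1/3 · (3,3)B 6/6 · (3,4)B 8/8 · (3,5)B 7/7 · (3,7)B 3/3
Row 4: (4,1)A 1/1 · (4,3)B 3/3 · (4,4)B 5/5 · (4,5)B 4/4 · (4,6)B 4/4 · (4,7)B 2/2
The smallest same-type fraction is 1/4 at (1,2), which reduces to 1/4. Any threshold above that leaves this agent unsatisfied.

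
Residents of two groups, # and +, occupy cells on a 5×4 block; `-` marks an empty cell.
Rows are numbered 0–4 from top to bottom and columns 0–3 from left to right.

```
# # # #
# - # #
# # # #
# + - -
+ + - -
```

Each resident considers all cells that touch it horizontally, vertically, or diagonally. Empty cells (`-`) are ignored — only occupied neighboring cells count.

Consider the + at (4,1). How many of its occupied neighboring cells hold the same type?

2

Occupied neighbors of (4,1): (3,0)=#, (3,1)=+, (4,0)=+.
Same type (+): 2 of 3.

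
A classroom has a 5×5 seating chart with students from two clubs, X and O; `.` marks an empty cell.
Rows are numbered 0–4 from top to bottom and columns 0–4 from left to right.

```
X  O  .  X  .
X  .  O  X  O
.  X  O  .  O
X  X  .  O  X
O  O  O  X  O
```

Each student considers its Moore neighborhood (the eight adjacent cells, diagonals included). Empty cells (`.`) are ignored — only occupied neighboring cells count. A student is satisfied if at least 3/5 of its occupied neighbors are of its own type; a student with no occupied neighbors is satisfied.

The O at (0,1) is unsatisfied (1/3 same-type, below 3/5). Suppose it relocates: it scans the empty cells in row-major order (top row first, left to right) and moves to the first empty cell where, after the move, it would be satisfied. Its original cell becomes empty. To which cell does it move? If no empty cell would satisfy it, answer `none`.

Vacating (0,1). Empty cells in order:
  (0,2): 1/3 same-type → still unsatisfied.
  (0,4): 1/3 same-type → still unsatisfied.
  (1,1): 2/5 same-type → still unsatisfied.
  (2,0): 0/4 same-type → still unsatisfied.
  (2,3): 5/7 same-type → satisfied — stop here.

(2,3)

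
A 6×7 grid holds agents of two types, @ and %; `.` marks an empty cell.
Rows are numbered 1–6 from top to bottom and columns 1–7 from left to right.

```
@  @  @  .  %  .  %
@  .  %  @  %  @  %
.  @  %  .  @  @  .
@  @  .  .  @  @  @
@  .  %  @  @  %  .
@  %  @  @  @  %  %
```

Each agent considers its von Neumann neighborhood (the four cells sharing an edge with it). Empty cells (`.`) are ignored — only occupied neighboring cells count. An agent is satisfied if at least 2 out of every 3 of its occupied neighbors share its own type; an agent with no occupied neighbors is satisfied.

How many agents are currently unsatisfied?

(1,1)@ 2/2 ok
(1,2)@ 2/2 ok
(1,3)@ 1/2 unhappy
(1,5)% 1/1 ok
(1,7)% 1/1 ok
(2,1)@ 1/1 ok
(2,3)% 1/3 unhappy
(2,4)@ 0/2 unhappy
(2,5)% 1/4 unhappy
(2,6)@ 1/3 unhappy
(2,7)% 1/2 unhappy
(3,2)@ 1/2 unhappy
(3,3)% 1/2 unhappy
(3,5)@ 2/3 ok
(3,6)@ 3/3 ok
(4,1)@ 2/2 ok
(4,2)@ 2/2 ok
(4,5)@ 3/3 ok
(4,6)@ 3/4 ok
(4,7)@ 1/1 ok
(5,1)@ 2/2 ok
(5,3)% 0/2 unhappy
(5,4)@ 2/3 ok
(5,5)@ 3/4 ok
(5,6)% 1/3 unhappy
(6,1)@ 1/2 unhappy
(6,2)% 0/2 unhappy
(6,3)@ 1/3 unhappy
(6,4)@ 3/3 ok
(6,5)@ 2/3 ok
(6,6)% 2/3 ok
(6,7)% 1/1 ok
Unsatisfied: (1,3), (2,3), (2,4), (2,5), (2,6), (2,7), (3,2), (3,3), (5,3), (5,6), (6,1), (6,2), (6,3) — 13 in total.

13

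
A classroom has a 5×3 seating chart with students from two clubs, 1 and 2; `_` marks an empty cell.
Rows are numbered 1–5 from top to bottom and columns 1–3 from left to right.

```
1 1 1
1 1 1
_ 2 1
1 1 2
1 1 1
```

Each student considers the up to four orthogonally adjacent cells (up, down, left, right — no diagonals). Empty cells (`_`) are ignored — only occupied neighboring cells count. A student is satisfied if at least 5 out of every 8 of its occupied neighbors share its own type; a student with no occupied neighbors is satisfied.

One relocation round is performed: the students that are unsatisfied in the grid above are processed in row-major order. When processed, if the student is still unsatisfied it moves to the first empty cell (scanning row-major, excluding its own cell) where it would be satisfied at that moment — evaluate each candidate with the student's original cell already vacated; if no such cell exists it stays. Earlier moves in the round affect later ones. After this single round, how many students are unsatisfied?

Initially unsatisfied (in order): (3,2), (3,3), (4,2), (4,3), (5,3).
  (3,2): no empty cell satisfies it; stays.
  (3,3) → (3,1).
  (4,2): no empty cell satisfies it; stays.
  (4,3): no empty cell satisfies it; stays.
  (5,3): no empty cell satisfies it; stays.
Resulting grid:
1 1 1
1 1 1
1 2 _
1 1 2
1 1 1
Unsatisfied now: (3,2), (4,2), (4,3), (5,3).

4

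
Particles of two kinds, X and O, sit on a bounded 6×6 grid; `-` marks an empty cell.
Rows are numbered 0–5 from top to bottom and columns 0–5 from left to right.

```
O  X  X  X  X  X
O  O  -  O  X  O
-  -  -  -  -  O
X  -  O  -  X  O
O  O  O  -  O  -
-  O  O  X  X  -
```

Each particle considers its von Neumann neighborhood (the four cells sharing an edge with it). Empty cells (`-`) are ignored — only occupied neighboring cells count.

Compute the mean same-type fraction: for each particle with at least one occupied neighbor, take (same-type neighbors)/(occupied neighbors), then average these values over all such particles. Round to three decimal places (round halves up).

(0,0)O 1/2
(0,1)X 1/3
(0,2)X 2/2
(0,3)X 2/3
(0,4)X 3/3
(0,5)X 1/2
(1,0)O 2/2
(1,1)O 1/2
(1,3)O 0/2
(1,4)X 1/3
(1,5)O 1/3
(2,5)O 2/2
(3,0)X 0/1
(3,2)O 1/1
(3,4)X 0/2
(3,5)O 1/2
(4,0)O 1/2
(4,1)O 3/3
(4,2)O 3/3
(4,4)O 0/2
(5,1)O 2/2
(5,2)O 2/3
(5,3)X 1/2
(5,4)X 1/2
Sum over 24 particles: 1/2 + 1/3 + 2/2 + 2/3 + 3/3 + 1/2 + 2/2 + 1/2 + 0/2 + 1/3 + 1/3 + 2/2 + 0/1 + 1/1 + 0/2 + 1/2 + 1/2 + 3/3 + 3/3 + 0/2 + 2/2 + 2/3 + 1/2 + 1/2 = 83/6; mean = 83/6 ÷ 24 = 83/144 = 0.576388… → 0.576.

0.576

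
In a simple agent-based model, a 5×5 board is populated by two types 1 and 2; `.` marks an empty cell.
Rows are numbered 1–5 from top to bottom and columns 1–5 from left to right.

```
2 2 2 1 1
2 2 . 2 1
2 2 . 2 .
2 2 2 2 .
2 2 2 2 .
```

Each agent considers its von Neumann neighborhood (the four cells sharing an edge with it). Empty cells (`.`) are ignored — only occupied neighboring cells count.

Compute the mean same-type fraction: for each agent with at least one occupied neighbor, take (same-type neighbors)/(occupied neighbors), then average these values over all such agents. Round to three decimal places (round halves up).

(1,1)2 2/2
(1,2)2 3/3
(1,3)2 1/2
(1,4)1 1/3
(1,5)1 2/2
(2,1)2 3/3
(2,2)2 3/3
(2,4)2 1/3
(2,5)1 1/2
(3,1)2 3/3
(3,2)2 3/3
(3,4)2 2/2
(4,1)2 3/3
(4,2)2 4/4
(4,3)2 3/3
(4,4)2 3/3
(5,1)2 2/2
(5,2)2 3/3
(5,3)2 3/3
(5,4)2 2/2
Sum over 20 agents: 2/2 + 3/3 + 1/2 + 1/3 + 2/2 + 3/3 + 3/3 + 1/3 + 1/2 + 3/3 + 3/3 + 2/2 + 3/3 + 4/4 + 3/3 + 3/3 + 2/2 + 3/3 + 3/3 + 2/2 = 53/3; mean = 53/3 ÷ 20 = 53/60 = 0.883333… → 0.883.

0.883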